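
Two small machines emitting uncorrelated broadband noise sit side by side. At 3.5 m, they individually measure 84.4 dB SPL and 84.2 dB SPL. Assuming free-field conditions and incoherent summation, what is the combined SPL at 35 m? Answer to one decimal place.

Combined at 3.5 m: 10·log₁₀(10^(84.4/10)+10^(84.2/10)) = 87.31 dB SPL.
Then apply −20·log₁₀(35/3.5) = -20.00 dB → 67.3 dB SPL.

67.3 dB SPL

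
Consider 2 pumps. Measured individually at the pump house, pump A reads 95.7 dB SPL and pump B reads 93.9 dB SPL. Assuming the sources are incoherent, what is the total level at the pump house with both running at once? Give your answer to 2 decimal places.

Uncorrelated sources add in intensity (power), not in dB.
L_total = 10·log₁₀(10^(95.7/10) + 10^(93.9/10)) = 10·log₁₀(6170000000) = 97.90 dB SPL.

97.90 dB SPL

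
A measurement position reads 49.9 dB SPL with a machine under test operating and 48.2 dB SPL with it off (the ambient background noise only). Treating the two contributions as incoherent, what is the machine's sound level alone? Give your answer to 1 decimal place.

Subtract intensities: L_src = 10·log₁₀(10^(L_total/10) − 10^(L_bg/10)).
L_src = 10·log₁₀(10^(49.9/10) − 10^(48.2/10)) = 10·log₁₀(31650) = 45.0 dB SPL.

45.0 dB SPL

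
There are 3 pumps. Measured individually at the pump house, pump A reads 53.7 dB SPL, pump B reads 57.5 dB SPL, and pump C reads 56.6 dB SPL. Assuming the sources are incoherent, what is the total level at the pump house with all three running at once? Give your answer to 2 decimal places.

60.98 dB SPL

Incoherent sources sum as intensities:
L_total = 10·log₁₀(10^(53.7/10) + 10^(57.5/10) + 10^(56.6/10)) = 10·log₁₀(1254000) = 60.98 dB SPL.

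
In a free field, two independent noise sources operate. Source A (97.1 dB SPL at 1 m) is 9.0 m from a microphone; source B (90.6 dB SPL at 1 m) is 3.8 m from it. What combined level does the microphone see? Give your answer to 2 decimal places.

81.55 dB SPL

At the listener: L_A = 97.1 − 20·log₁₀(9.0) = 78.015 dB; L_B = 90.6 − 20·log₁₀(3.8) = 79.004 dB.
Combined: 10·log₁₀(10^(78.015/10)+10^(79.004/10)) = 81.55 dB SPL.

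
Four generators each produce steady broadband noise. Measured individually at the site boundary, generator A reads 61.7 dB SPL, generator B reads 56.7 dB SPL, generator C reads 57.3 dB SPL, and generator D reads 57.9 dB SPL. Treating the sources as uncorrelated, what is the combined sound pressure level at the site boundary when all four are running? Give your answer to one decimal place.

Add the sources as powers (linear), then convert back to dB:
L_total = 10·log₁₀(10^(61.7/10) + 10^(56.7/10) + 10^(57.3/10) + 10^(57.9/10)) = 10·log₁₀(3100000) = 64.9 dB SPL.

64.9 dB SPL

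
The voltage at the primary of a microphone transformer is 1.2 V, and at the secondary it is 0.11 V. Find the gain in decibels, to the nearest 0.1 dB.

For a voltage ratio, dB = 20·log₁₀(V₂/V₁).
20·log₁₀(0.11/1.2) = 20·log₁₀(0.09167) = -20.8 dB.

-20.8 dB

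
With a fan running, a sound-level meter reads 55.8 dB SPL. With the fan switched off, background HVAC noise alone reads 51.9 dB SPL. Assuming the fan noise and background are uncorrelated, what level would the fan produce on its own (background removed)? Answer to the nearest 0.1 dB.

Remove the background by subtracting linear intensities:
L_src = 10·log₁₀(10^(55.8/10) − 10^(51.9/10)) = 10·log₁₀(225300) = 53.5 dB SPL.

53.5 dB SPL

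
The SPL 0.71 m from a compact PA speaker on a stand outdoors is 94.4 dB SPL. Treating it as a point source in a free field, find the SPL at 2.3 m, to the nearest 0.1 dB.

84.2 dB SPL

Free-field point source: level drops by 20·log₁₀ of the distance ratio.
ΔL = −20·log₁₀(2.3/0.71) = -10.21 dB, so L₂ = 94.4 + (-10.21) = 84.2 dB SPL.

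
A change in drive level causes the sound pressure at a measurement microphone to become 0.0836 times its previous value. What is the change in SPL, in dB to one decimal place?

Sound pressure is an amplitude quantity: ΔL = 20·log₁₀(p₂/p₁).
20·log₁₀(0.0836) = -21.6 dB.

-21.6 dB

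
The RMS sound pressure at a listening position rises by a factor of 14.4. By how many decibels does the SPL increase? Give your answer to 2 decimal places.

SPL change from a pressure ratio uses the 20·log₁₀ form:
20·log₁₀(14.4) = 23.17 dB.

23.17 dB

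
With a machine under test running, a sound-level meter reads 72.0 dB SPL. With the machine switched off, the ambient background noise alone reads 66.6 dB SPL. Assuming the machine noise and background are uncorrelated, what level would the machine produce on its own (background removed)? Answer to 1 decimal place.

70.5 dB SPL

Subtract intensities: L_src = 10·log₁₀(10^(L_total/10) − 10^(L_bg/10)).
L_src = 10·log₁₀(10^(72.0/10) − 10^(66.6/10)) = 10·log₁₀(11280000) = 70.5 dB SPL.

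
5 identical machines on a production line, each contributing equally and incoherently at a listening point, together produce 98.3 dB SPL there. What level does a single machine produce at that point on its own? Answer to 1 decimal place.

5 equal incoherent sources add 10·log₁₀(5) = 6.99 dB over one source.
L_one = 98.3 − 6.99 = 91.3 dB SPL.

91.3 dB SPL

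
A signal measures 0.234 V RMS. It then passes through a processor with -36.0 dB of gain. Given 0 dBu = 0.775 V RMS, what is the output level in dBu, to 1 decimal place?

-46.4 dBu

Input level: 20·log₁₀(0.234/0.775) = -10.40 dBu.
Output: -10.40 − 36.0 = -46.4 dBu.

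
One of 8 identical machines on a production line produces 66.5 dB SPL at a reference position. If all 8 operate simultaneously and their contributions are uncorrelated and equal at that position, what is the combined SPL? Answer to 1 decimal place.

75.5 dB SPL

8 equal incoherent sources raise the level by 10·log₁₀(8) = 9.03 dB.
L_total = 66.5 + 9.03 = 75.5 dB SPL.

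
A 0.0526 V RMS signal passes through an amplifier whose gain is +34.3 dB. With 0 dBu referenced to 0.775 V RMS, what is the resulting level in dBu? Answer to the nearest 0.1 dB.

+10.9 dBu

Input level: 20·log₁₀(0.0526/0.775) = -23.37 dBu.
Output: -23.37 + 34.3 = +10.9 dBu.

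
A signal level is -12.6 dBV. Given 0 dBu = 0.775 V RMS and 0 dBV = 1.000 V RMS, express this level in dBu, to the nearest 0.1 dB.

The offset between the scales is 20·log₁₀(0.775/1.000) = −2.214 dB.
So dBu = -12.6 + 2.214 = -10.4 dBu.

-10.4 dBu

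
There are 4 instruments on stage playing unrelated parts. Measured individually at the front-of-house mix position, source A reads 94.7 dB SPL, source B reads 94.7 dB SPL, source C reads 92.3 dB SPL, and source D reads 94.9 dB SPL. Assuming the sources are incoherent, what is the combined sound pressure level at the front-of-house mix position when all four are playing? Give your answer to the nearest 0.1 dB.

Incoherent sources sum as intensities:
L_total = 10·log₁₀(10^(94.7/10) + 10^(94.7/10) + 10^(92.3/10) + 10^(94.9/10)) = 10·log₁₀(10691000000) = 100.3 dB SPL.

100.3 dB SPL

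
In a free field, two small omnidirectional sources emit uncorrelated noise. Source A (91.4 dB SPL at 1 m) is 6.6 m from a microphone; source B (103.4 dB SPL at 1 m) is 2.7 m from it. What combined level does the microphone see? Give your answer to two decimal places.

At the listener: L_A = 91.4 − 20·log₁₀(6.6) = 75.009 dB; L_B = 103.4 − 20·log₁₀(2.7) = 94.773 dB.
Combined: 10·log₁₀(10^(75.009/10)+10^(94.773/10)) = 94.82 dB SPL.

94.82 dB SPL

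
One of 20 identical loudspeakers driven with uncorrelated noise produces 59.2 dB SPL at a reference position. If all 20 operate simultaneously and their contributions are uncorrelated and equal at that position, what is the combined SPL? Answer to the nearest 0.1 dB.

72.2 dB SPL

20 equal incoherent sources raise the level by 10·log₁₀(20) = 13.01 dB.
L_total = 59.2 + 13.01 = 72.2 dB SPL.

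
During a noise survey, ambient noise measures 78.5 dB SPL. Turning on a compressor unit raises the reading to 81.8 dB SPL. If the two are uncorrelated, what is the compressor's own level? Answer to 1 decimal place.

79.1 dB SPL

Background correction is a power subtraction:
L_src = 10·log₁₀(10^(81.8/10) − 10^(78.5/10)) = 10·log₁₀(80560000) = 79.1 dB SPL.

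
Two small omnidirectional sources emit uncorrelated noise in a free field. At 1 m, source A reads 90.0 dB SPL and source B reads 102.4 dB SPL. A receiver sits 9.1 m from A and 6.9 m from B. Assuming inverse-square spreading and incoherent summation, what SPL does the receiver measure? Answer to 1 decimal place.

At the listener: L_A = 90.0 − 20·log₁₀(9.1) = 70.82 dB; L_B = 102.4 − 20·log₁₀(6.9) = 85.62 dB.
Combined: 10·log₁₀(10^(70.82/10)+10^(85.62/10)) = 85.8 dB SPL.

85.8 dB SPL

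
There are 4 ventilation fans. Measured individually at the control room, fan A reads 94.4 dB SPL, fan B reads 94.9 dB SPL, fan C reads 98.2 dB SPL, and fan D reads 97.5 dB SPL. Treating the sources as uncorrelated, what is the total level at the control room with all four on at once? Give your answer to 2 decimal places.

Add the sources as powers (linear), then convert back to dB:
L_total = 10·log₁₀(10^(94.4/10) + 10^(94.9/10) + 10^(98.2/10) + 10^(97.5/10)) = 10·log₁₀(18075000000) = 102.57 dB SPL.

102.57 dB SPL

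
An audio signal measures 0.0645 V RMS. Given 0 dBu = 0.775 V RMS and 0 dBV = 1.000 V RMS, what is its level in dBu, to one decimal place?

dBu = 20·log₁₀(V / 0.775 V).
20·log₁₀(0.0645/0.775) = -21.6 dBu.

-21.6 dBu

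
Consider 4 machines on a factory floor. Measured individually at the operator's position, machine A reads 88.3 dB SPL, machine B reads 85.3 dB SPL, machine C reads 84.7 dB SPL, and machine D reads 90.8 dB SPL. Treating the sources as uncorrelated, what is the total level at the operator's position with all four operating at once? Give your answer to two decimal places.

94.00 dB SPL

Add the sources as powers (linear), then convert back to dB:
L_total = 10·log₁₀(10^(88.3/10) + 10^(85.3/10) + 10^(84.7/10) + 10^(90.8/10)) = 10·log₁₀(2512000000) = 94.00 dB SPL.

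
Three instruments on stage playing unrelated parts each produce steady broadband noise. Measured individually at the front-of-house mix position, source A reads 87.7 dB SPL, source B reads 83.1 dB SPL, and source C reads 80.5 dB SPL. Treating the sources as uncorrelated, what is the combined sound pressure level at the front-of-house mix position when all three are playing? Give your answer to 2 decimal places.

Uncorrelated sources add in intensity (power), not in dB.
L_total = 10·log₁₀(10^(87.7/10) + 10^(83.1/10) + 10^(80.5/10)) = 10·log₁₀(905200000) = 89.57 dB SPL.

89.57 dB SPL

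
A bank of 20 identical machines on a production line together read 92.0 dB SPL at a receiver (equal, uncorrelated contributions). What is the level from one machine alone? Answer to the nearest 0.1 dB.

20 equal incoherent sources add 10·log₁₀(20) = 13.01 dB over one source.
L_one = 92.0 − 13.01 = 79.0 dB SPL.

79.0 dB SPL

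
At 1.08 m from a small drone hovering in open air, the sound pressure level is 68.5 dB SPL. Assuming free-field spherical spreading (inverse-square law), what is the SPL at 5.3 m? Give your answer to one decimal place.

Free-field point source: level drops by 20·log₁₀ of the distance ratio.
ΔL = −20·log₁₀(5.3/1.08) = -13.82 dB, so L₂ = 68.5 + (-13.82) = 54.7 dB SPL.

54.7 dB SPL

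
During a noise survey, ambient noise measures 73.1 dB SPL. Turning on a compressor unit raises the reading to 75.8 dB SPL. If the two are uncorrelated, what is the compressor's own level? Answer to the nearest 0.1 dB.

Subtract intensities: L_src = 10·log₁₀(10^(L_total/10) − 10^(L_bg/10)).
L_src = 10·log₁₀(10^(75.8/10) − 10^(73.1/10)) = 10·log₁₀(17600000) = 72.5 dB SPL.

72.5 dB SPL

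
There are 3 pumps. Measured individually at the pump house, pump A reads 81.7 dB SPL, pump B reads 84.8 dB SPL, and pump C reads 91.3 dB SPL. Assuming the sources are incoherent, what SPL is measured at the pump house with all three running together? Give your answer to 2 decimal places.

Add the sources as powers (linear), then convert back to dB:
L_total = 10·log₁₀(10^(81.7/10) + 10^(84.8/10) + 10^(91.3/10)) = 10·log₁₀(1799000000) = 92.55 dB SPL.

92.55 dB SPL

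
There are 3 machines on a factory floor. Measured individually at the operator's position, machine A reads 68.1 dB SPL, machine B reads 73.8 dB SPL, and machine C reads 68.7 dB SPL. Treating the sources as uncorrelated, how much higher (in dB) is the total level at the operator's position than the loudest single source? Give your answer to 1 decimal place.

Uncorrelated sources add in intensity (power), not in dB.
L_total = 10·log₁₀(10^(68.1/10) + 10^(73.8/10) + 10^(68.7/10)) = 75.78 dB SPL.
Excess over the loudest (73.8 dB): 75.78 − 73.8 = 2.0 dB.

2.0 dB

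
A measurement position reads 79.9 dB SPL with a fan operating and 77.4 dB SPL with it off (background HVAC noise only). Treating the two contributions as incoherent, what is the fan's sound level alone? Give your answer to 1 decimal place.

Remove the background by subtracting linear intensities:
L_src = 10·log₁₀(10^(79.9/10) − 10^(77.4/10)) = 10·log₁₀(42770000) = 76.3 dB SPL.

76.3 dB SPL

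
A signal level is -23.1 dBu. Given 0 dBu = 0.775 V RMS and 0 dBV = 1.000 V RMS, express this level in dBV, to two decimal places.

The offset between the scales is 20·log₁₀(0.775/1.000) = −2.214 dB.
So dBV = -23.1 − 2.214 = -25.31 dBV.

-25.31 dBV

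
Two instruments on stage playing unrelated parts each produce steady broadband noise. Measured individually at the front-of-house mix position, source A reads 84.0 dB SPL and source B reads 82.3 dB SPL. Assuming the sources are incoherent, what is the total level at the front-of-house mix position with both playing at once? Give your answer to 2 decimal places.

Add the sources as powers (linear), then convert back to dB:
L_total = 10·log₁₀(10^(84.0/10) + 10^(82.3/10)) = 10·log₁₀(421000000) = 86.24 dB SPL.

86.24 dB SPL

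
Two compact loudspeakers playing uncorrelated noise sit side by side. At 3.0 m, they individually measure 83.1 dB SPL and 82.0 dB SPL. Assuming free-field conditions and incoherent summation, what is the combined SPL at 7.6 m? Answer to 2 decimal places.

77.52 dB SPL

Combined at 3.0 m: 10·log₁₀(10^(83.1/10)+10^(82.0/10)) = 85.595 dB SPL.
Then apply −20·log₁₀(7.6/3.0) = -8.074 dB → 77.52 dB SPL.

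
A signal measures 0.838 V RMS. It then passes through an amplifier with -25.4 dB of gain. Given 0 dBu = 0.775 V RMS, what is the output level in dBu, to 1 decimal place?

Input level: 20·log₁₀(0.838/0.775) = 0.68 dBu.
Output: 0.68 − 25.4 = -24.7 dBu.

-24.7 dBu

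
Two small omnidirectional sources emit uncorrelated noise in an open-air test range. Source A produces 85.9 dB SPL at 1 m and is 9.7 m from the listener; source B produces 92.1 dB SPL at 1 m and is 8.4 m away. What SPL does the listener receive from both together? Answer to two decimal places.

At the listener: L_A = 85.9 − 20·log₁₀(9.7) = 66.165 dB; L_B = 92.1 − 20·log₁₀(8.4) = 73.614 dB.
Combined: 10·log₁₀(10^(66.165/10)+10^(73.614/10)) = 74.33 dB SPL.

74.33 dB SPL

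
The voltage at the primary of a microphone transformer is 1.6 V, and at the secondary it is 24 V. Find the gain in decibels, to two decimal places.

For a voltage ratio, dB = 20·log₁₀(V₂/V₁).
20·log₁₀(24/1.6) = 20·log₁₀(15.00) = 23.52 dB.

23.52 dB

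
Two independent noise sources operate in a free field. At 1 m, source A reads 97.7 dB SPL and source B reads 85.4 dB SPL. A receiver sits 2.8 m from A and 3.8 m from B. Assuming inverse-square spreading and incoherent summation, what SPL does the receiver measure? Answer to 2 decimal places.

88.89 dB SPL

At the listener: L_A = 97.7 − 20·log₁₀(2.8) = 88.757 dB; L_B = 85.4 − 20·log₁₀(3.8) = 73.804 dB.
Combined: 10·log₁₀(10^(88.757/10)+10^(73.804/10)) = 88.89 dB SPL.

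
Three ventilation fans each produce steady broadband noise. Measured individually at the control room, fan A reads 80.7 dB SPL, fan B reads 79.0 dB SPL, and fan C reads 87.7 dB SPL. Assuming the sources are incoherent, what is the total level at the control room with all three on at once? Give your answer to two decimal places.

Uncorrelated sources add in intensity (power), not in dB.
L_total = 10·log₁₀(10^(80.7/10) + 10^(79.0/10) + 10^(87.7/10)) = 10·log₁₀(785800000) = 88.95 dB SPL.

88.95 dB SPL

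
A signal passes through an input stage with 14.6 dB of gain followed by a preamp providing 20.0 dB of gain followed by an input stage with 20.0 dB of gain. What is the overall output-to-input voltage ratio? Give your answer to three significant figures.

Net gain = 14.6 + 20.0 + 20.0 = 54.6 dB.
Voltage ratio = 10^(54.6/20) = 537.

537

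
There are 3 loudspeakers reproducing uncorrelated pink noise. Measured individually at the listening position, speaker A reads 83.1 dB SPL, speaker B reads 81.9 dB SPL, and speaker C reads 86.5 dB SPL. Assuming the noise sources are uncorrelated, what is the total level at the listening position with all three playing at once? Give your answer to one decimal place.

89.1 dB SPL

Add the sources as powers (linear), then convert back to dB:
L_total = 10·log₁₀(10^(83.1/10) + 10^(81.9/10) + 10^(86.5/10)) = 10·log₁₀(805700000) = 89.1 dB SPL.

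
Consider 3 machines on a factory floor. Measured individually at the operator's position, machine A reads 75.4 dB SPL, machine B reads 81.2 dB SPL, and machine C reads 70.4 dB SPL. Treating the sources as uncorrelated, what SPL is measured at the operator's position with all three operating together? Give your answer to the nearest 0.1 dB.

82.5 dB SPL

Add the sources as powers (linear), then convert back to dB:
L_total = 10·log₁₀(10^(75.4/10) + 10^(81.2/10) + 10^(70.4/10)) = 10·log₁₀(177500000) = 82.5 dB SPL.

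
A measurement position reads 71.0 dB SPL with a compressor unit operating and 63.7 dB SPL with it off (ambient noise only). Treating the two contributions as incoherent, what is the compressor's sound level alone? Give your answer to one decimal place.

Subtract intensities: L_src = 10·log₁₀(10^(L_total/10) − 10^(L_bg/10)).
L_src = 10·log₁₀(10^(71.0/10) − 10^(63.7/10)) = 10·log₁₀(10250000) = 70.1 dB SPL.

70.1 dB SPL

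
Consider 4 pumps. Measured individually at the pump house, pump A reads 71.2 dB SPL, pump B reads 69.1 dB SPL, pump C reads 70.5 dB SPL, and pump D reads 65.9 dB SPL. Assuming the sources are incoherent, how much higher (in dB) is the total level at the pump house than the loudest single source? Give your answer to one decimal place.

Add the sources as powers (linear), then convert back to dB:
L_total = 10·log₁₀(10^(71.2/10) + 10^(69.1/10) + 10^(70.5/10) + 10^(65.9/10)) = 75.61 dB SPL.
Excess over the loudest (71.2 dB): 75.61 − 71.2 = 4.4 dB.

4.4 dB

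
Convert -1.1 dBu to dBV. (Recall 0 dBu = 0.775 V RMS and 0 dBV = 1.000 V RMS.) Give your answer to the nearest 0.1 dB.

-3.3 dBV

The offset between the scales is 20·log₁₀(0.775/1.000) = −2.214 dB.
So dBV = -1.1 − 2.214 = -3.3 dBV.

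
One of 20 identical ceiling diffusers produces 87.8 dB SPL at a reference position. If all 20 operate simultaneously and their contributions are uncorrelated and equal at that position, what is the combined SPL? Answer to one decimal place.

20 equal incoherent sources raise the level by 10·log₁₀(20) = 13.01 dB.
L_total = 87.8 + 13.01 = 100.8 dB SPL.

100.8 dB SPL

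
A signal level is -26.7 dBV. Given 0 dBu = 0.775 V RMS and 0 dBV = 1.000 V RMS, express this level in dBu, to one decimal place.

The offset between the scales is 20·log₁₀(0.775/1.000) = −2.214 dB.
So dBu = -26.7 + 2.214 = -24.5 dBu.

-24.5 dBu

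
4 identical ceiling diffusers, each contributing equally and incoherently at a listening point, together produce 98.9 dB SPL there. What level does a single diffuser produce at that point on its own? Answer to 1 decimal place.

92.9 dB SPL

4 equal incoherent sources add 10·log₁₀(4) = 6.02 dB over one source.
L_one = 98.9 − 6.02 = 92.9 dB SPL.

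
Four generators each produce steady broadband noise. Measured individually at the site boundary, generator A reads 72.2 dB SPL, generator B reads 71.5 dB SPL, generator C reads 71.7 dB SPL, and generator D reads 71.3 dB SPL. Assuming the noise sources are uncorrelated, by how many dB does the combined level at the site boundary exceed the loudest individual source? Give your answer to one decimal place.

5.5 dB

Add the sources as powers (linear), then convert back to dB:
L_total = 10·log₁₀(10^(72.2/10) + 10^(71.5/10) + 10^(71.7/10) + 10^(71.3/10)) = 77.71 dB SPL.
Excess over the loudest (72.2 dB): 77.71 − 72.2 = 5.5 dB.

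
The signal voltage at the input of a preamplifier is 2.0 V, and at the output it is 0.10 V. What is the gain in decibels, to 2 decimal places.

-26.02 dB

Voltage ratio → dB uses the 20·log₁₀ form:
20·log₁₀(0.10/2.0) = 20·log₁₀(0.05000) = -26.02 dB.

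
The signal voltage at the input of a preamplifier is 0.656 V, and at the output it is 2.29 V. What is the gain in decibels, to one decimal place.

10.9 dB

For a voltage ratio, dB = 20·log₁₀(V₂/V₁).
20·log₁₀(2.29/0.656) = 20·log₁₀(3.491) = 10.9 dB.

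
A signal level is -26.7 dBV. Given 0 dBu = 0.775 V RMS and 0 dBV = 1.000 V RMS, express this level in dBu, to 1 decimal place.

The offset between the scales is 20·log₁₀(0.775/1.000) = −2.214 dB.
So dBu = -26.7 + 2.214 = -24.5 dBu.

-24.5 dBu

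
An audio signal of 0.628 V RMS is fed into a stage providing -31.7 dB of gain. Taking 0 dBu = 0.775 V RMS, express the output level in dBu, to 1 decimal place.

Input level: 20·log₁₀(0.628/0.775) = -1.83 dBu.
Output: -1.83 − 31.7 = -33.5 dBu.

-33.5 dBu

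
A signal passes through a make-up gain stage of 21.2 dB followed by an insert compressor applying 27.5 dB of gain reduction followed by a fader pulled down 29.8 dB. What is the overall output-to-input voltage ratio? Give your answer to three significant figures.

Net gain = 21.2 + (−27.5) + (−29.8) = -36.1 dB.
Voltage ratio = 10^(-36.1/20) = 0.0157.

0.0157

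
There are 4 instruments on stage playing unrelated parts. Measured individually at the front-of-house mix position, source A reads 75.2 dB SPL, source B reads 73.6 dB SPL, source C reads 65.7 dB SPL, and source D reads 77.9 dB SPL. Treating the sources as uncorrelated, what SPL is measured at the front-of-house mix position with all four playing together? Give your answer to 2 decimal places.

Incoherent sources sum as intensities:
L_total = 10·log₁₀(10^(75.2/10) + 10^(73.6/10) + 10^(65.7/10) + 10^(77.9/10)) = 10·log₁₀(121400000) = 80.84 dB SPL.

80.84 dB SPL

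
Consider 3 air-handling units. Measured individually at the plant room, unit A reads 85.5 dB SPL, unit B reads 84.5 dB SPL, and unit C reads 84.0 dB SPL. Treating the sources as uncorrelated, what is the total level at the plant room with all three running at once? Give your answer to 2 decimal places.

Incoherent sources sum as intensities:
L_total = 10·log₁₀(10^(85.5/10) + 10^(84.5/10) + 10^(84.0/10)) = 10·log₁₀(887800000) = 89.48 dB SPL.

89.48 dB SPL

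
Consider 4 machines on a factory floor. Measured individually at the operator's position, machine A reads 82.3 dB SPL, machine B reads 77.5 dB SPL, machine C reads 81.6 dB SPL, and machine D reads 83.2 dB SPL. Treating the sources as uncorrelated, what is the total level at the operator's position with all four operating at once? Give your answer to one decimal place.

Add the sources as powers (linear), then convert back to dB:
L_total = 10·log₁₀(10^(82.3/10) + 10^(77.5/10) + 10^(81.6/10) + 10^(83.2/10)) = 10·log₁₀(579500000) = 87.6 dB SPL.

87.6 dB SPL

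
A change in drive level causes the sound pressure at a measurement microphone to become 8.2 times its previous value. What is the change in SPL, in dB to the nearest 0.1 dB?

Sound pressure is an amplitude quantity: ΔL = 20·log₁₀(p₂/p₁).
20·log₁₀(8.2) = 18.3 dB.

18.3 dB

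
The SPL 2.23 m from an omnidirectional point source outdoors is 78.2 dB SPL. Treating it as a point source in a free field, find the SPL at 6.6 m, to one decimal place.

Inverse-square spreading gives ΔL = −20·log₁₀(d₂/d₁).
ΔL = −20·log₁₀(6.6/2.23) = -9.42 dB, so L₂ = 78.2 + (-9.42) = 68.8 dB SPL.

68.8 dB SPL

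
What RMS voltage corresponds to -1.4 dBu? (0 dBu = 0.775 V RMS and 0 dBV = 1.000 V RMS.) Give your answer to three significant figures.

0.660 V

V = 0.775 V × 10^(-1.4/20).
= 0.775 × 0.8511 = 0.660 V.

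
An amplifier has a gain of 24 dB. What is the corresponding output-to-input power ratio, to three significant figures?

251

Power ratio = 10^(dB/10).
10^(24/10) = 10^(2.400) = 251.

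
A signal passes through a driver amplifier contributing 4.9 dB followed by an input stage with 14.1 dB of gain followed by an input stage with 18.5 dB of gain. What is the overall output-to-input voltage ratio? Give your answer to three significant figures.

75.0

Net gain = 4.9 + 14.1 + 18.5 = 37.5 dB.
Voltage ratio = 10^(37.5/20) = 75.0.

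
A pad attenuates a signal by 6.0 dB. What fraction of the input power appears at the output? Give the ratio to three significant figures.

Power ratio = 10^(dB/10).
10^(-6.0/10) = 10^(-0.6000) = 0.251.

0.251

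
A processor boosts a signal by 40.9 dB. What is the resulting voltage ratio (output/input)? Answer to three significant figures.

111

Voltage ratio = 10^(dB/20).
10^(40.9/20) = 10^(2.045) = 111.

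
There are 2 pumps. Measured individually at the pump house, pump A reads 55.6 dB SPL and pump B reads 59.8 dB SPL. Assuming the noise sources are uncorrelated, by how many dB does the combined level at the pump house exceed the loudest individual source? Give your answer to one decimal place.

1.4 dB

Uncorrelated sources add in intensity (power), not in dB.
L_total = 10·log₁₀(10^(55.6/10) + 10^(59.8/10)) = 61.20 dB SPL.
Excess over the loudest (59.8 dB): 61.20 − 59.8 = 1.4 dB.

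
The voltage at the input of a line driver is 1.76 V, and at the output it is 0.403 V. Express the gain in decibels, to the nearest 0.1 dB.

Voltage ratio → dB uses the 20·log₁₀ form:
20·log₁₀(0.403/1.76) = 20·log₁₀(0.2290) = -12.8 dB.

-12.8 dB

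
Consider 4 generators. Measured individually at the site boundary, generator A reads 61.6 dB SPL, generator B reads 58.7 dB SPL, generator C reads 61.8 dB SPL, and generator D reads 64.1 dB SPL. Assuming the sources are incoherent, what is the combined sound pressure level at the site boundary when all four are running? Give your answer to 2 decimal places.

Add the sources as powers (linear), then convert back to dB:
L_total = 10·log₁₀(10^(61.6/10) + 10^(58.7/10) + 10^(61.8/10) + 10^(64.1/10)) = 10·log₁₀(6271000) = 67.97 dB SPL.

67.97 dB SPL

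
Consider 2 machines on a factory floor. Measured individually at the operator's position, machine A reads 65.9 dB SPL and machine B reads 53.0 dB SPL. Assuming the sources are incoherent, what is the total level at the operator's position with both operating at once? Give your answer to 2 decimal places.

66.12 dB SPL

Add the sources as powers (linear), then convert back to dB:
L_total = 10·log₁₀(10^(65.9/10) + 10^(53.0/10)) = 10·log₁₀(4090000) = 66.12 dB SPL.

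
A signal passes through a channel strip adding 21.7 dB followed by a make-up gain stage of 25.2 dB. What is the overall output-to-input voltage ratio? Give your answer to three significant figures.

221

Net gain = 21.7 + 25.2 = 46.9 dB.
Voltage ratio = 10^(46.9/20) = 221.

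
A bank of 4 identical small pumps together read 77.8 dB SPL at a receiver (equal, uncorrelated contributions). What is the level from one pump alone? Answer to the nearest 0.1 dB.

71.8 dB SPL

4 equal incoherent sources add 10·log₁₀(4) = 6.02 dB over one source.
L_one = 77.8 − 6.02 = 71.8 dB SPL.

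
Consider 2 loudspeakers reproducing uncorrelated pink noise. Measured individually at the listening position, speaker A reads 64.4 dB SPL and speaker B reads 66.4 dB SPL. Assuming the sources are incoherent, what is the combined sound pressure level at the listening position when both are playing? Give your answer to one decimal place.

Uncorrelated sources add in intensity (power), not in dB.
L_total = 10·log₁₀(10^(64.4/10) + 10^(66.4/10)) = 10·log₁₀(7119000) = 68.5 dB SPL.

68.5 dB SPL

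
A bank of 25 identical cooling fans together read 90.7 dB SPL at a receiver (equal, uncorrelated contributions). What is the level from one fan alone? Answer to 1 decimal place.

25 equal incoherent sources add 10·log₁₀(25) = 13.98 dB over one source.
L_one = 90.7 − 13.98 = 76.7 dB SPL.

76.7 dB SPL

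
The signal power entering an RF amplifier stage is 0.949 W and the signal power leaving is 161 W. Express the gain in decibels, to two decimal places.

22.30 dB

Power is a power quantity, so gain = 10·log₁₀(P_out/P_in).
10·log₁₀(161/0.949) = 10·log₁₀(169.7) = 22.30 dB.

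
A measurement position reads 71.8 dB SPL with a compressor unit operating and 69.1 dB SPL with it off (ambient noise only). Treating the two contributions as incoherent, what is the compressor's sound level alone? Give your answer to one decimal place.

Subtract intensities: L_src = 10·log₁₀(10^(L_total/10) − 10^(L_bg/10)).
L_src = 10·log₁₀(10^(71.8/10) − 10^(69.1/10)) = 10·log₁₀(7007000) = 68.5 dB SPL.

68.5 dB SPL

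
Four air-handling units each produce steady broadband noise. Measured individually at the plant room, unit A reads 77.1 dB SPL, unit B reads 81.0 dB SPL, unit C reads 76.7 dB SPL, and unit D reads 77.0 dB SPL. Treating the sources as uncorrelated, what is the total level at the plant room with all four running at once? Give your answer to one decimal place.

84.4 dB SPL

Add the sources as powers (linear), then convert back to dB:
L_total = 10·log₁₀(10^(77.1/10) + 10^(81.0/10) + 10^(76.7/10) + 10^(77.0/10)) = 10·log₁₀(274100000) = 84.4 dB SPL.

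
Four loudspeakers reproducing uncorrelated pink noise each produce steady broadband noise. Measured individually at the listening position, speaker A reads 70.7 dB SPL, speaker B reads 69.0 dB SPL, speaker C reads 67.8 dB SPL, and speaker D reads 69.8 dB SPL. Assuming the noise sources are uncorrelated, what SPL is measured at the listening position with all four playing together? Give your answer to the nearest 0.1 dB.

Uncorrelated sources add in intensity (power), not in dB.
L_total = 10·log₁₀(10^(70.7/10) + 10^(69.0/10) + 10^(67.8/10) + 10^(69.8/10)) = 10·log₁₀(35270000) = 75.5 dB SPL.

75.5 dB SPL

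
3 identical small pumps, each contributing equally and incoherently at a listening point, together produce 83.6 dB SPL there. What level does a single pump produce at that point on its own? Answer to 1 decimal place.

78.8 dB SPL

3 equal incoherent sources add 10·log₁₀(3) = 4.77 dB over one source.
L_one = 83.6 − 4.77 = 78.8 dB SPL.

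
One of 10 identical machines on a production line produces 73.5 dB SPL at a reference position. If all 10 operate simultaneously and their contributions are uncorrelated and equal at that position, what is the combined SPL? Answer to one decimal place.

83.5 dB SPL

10 equal incoherent sources raise the level by 10·log₁₀(10) = 10.00 dB.
L_total = 73.5 + 10.00 = 83.5 dB SPL.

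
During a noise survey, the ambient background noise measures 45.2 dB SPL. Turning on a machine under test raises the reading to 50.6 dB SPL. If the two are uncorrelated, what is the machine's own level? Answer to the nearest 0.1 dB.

49.1 dB SPL

Remove the background by subtracting linear intensities:
L_src = 10·log₁₀(10^(50.6/10) − 10^(45.2/10)) = 10·log₁₀(81700) = 49.1 dB SPL.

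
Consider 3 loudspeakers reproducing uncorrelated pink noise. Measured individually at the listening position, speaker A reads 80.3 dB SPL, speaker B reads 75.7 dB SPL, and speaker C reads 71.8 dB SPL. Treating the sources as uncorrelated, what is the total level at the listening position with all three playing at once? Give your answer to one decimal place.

Incoherent sources sum as intensities:
L_total = 10·log₁₀(10^(80.3/10) + 10^(75.7/10) + 10^(71.8/10)) = 10·log₁₀(159400000) = 82.0 dB SPL.

82.0 dB SPL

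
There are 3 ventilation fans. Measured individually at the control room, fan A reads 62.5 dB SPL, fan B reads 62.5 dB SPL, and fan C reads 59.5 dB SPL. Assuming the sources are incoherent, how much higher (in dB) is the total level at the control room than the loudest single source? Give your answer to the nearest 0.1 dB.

4.0 dB

Uncorrelated sources add in intensity (power), not in dB.
L_total = 10·log₁₀(10^(62.5/10) + 10^(62.5/10) + 10^(59.5/10)) = 66.48 dB SPL.
Excess over the loudest (62.5 dB): 66.48 − 62.5 = 4.0 dB.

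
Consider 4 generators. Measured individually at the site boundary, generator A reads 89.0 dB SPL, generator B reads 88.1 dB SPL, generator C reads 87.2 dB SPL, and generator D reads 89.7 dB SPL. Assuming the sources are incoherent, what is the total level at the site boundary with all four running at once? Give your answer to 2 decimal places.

Uncorrelated sources add in intensity (power), not in dB.
L_total = 10·log₁₀(10^(89.0/10) + 10^(88.1/10) + 10^(87.2/10) + 10^(89.7/10)) = 10·log₁₀(2898000000) = 94.62 dB SPL.

94.62 dB SPL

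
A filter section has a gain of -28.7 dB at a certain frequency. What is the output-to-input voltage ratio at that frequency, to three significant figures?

0.0367

Voltage ratio = 10^(dB/20).
10^(-28.7/20) = 10^(-1.435) = 0.0367.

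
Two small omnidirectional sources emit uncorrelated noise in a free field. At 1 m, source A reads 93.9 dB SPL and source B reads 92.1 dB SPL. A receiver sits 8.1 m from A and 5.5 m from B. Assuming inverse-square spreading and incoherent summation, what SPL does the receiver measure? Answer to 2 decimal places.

At the listener: L_A = 93.9 − 20·log₁₀(8.1) = 75.730 dB; L_B = 92.1 − 20·log₁₀(5.5) = 77.293 dB.
Combined: 10·log₁₀(10^(75.730/10)+10^(77.293/10)) = 79.59 dB SPL.

79.59 dB SPL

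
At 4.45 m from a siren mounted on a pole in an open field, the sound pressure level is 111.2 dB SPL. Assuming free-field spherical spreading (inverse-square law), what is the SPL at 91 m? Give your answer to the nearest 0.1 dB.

Inverse-square spreading gives ΔL = −20·log₁₀(d₂/d₁).
ΔL = −20·log₁₀(91/4.45) = -26.21 dB, so L₂ = 111.2 + (-26.21) = 85.0 dB SPL.

85.0 dB SPL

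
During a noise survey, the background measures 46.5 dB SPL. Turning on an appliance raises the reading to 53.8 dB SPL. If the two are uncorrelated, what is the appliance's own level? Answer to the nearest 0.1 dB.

Subtract intensities: L_src = 10·log₁₀(10^(L_total/10) − 10^(L_bg/10)).
L_src = 10·log₁₀(10^(53.8/10) − 10^(46.5/10)) = 10·log₁₀(195200) = 52.9 dB SPL.

52.9 dB SPL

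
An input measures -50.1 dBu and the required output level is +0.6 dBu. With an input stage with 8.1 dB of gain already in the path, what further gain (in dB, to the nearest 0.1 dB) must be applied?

The required make-up gain is the shortfall in the dB sum.
G = +0.6 − (-50.1) − 8.1 = 42.6 dB.

42.6 dB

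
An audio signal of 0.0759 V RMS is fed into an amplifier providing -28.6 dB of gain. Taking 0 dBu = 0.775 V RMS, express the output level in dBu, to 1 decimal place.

Input level: 20·log₁₀(0.0759/0.775) = -20.18 dBu.
Output: -20.18 − 28.6 = -48.8 dBu.

-48.8 dBu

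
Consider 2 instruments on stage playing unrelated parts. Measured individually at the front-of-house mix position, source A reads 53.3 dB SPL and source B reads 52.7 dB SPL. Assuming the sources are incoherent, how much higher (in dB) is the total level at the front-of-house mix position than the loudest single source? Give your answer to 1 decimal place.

Add the sources as powers (linear), then convert back to dB:
L_total = 10·log₁₀(10^(53.3/10) + 10^(52.7/10)) = 56.02 dB SPL.
Excess over the loudest (53.3 dB): 56.02 − 53.3 = 2.7 dB.

2.7 dB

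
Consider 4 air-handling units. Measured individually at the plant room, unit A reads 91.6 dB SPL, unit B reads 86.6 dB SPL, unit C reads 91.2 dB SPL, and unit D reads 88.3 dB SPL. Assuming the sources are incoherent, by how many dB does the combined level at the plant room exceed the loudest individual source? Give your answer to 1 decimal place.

4.3 dB

Add the sources as powers (linear), then convert back to dB:
L_total = 10·log₁₀(10^(91.6/10) + 10^(86.6/10) + 10^(91.2/10) + 10^(88.3/10)) = 95.91 dB SPL.
Excess over the loudest (91.6 dB): 95.91 − 91.6 = 4.3 dB.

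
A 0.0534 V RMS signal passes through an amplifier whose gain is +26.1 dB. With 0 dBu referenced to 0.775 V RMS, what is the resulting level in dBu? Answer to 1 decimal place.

Input level: 20·log₁₀(0.0534/0.775) = -23.24 dBu.
Output: -23.24 + 26.1 = +2.9 dBu.

+2.9 dBu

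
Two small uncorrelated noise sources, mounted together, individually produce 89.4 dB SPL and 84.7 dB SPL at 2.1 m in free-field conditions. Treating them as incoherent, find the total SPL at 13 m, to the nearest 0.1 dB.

Combined at 2.1 m: 10·log₁₀(10^(89.4/10)+10^(84.7/10)) = 90.67 dB SPL.
Then apply −20·log₁₀(13/2.1) = -15.83 dB → 74.8 dB SPL.

74.8 dB SPL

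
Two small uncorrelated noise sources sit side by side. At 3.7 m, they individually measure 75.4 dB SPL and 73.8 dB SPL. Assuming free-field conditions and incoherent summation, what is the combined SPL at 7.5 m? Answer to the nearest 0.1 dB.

71.5 dB SPL

Combined at 3.7 m: 10·log₁₀(10^(75.4/10)+10^(73.8/10)) = 77.68 dB SPL.
Then apply −20·log₁₀(7.5/3.7) = -6.14 dB → 71.5 dB SPL.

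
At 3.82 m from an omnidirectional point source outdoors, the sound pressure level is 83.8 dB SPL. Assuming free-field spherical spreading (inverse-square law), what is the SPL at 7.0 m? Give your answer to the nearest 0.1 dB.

Free-field point source: level drops by 20·log₁₀ of the distance ratio.
ΔL = −20·log₁₀(7.0/3.82) = -5.26 dB, so L₂ = 83.8 + (-5.26) = 78.5 dB SPL.

78.5 dB SPL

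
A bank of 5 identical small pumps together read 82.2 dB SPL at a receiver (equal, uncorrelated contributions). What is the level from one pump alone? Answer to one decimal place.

75.2 dB SPL

5 equal incoherent sources add 10·log₁₀(5) = 6.99 dB over one source.
L_one = 82.2 − 6.99 = 75.2 dB SPL.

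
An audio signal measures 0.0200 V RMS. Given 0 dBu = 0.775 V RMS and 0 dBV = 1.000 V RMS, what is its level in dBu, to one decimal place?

-31.8 dBu

dBu = 20·log₁₀(V / 0.775 V).
20·log₁₀(0.0200/0.775) = -31.8 dBu.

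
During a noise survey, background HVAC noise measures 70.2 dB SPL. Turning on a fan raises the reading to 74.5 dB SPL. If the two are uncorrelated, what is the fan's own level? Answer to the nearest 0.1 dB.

72.5 dB SPL

Background correction is a power subtraction:
L_src = 10·log₁₀(10^(74.5/10) − 10^(70.2/10)) = 10·log₁₀(17710000) = 72.5 dB SPL.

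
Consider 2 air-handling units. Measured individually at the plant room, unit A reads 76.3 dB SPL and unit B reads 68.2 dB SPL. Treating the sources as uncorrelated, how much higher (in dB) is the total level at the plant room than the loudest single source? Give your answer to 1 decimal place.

Uncorrelated sources add in intensity (power), not in dB.
L_total = 10·log₁₀(10^(76.3/10) + 10^(68.2/10)) = 76.93 dB SPL.
Excess over the loudest (76.3 dB): 76.93 − 76.3 = 0.6 dB.

0.6 dB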